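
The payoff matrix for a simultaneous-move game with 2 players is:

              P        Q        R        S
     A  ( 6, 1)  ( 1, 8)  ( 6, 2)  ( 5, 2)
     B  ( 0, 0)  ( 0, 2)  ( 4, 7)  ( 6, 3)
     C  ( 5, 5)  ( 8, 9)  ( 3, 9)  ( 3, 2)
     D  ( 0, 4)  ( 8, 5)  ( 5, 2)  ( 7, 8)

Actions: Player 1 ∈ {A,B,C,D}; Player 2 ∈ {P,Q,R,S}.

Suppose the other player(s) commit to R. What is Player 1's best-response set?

P1 best: {A}

u_1(A vs R) = 6
u_1(B vs R) = 4
u_1(C vs R) = 3
u_1(D vs R) = 5
max payoff 6 at {A}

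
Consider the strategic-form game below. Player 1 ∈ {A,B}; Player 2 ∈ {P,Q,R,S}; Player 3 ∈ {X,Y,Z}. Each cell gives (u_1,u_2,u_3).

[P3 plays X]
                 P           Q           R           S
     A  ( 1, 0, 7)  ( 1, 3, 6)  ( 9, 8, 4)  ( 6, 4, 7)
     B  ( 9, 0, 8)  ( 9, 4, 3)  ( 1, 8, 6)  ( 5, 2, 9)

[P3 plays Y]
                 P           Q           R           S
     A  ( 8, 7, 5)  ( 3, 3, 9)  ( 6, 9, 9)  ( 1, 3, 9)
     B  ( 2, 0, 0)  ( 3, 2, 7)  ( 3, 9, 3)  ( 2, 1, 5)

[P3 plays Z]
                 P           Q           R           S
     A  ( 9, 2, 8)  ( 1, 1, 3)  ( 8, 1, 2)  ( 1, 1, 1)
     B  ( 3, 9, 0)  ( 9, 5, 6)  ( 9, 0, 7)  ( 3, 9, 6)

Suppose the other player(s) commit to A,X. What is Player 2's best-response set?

u_2(P vs A,X) = 0
u_2(Q vs A,X) = 3
u_2(R vs A,X) = 8
u_2(S vs A,X) = 4
max payoff 8 at {R}

argmax u_2 = {R}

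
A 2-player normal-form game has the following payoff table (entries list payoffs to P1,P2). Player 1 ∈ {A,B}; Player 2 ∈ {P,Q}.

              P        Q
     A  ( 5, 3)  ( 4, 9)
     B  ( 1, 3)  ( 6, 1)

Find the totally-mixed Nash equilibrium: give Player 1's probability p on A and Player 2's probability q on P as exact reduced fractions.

p=1/4, q=1/3

P1 indiff ⇒ q·5+(1-q)·4 = q·1+(1-q)·6 ⇒ q(4) = (1-q)(2) ⇒ q = 1/3
P2 indiff ⇒ p·3+(1-p)·3 = p·9+(1-p)·1 ⇒ p(-6) = (1-p)(-2) ⇒ p = 1/4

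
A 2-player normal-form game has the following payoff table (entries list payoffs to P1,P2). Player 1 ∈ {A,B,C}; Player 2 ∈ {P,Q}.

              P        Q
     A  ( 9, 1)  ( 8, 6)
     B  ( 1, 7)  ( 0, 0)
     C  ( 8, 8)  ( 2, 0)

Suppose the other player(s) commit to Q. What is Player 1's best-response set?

u_1(A vs Q) = 8
u_1(B vs Q) = 0
u_1(C vs Q) = 2
max payoff 8 at {A}

argmax u_1 = {A}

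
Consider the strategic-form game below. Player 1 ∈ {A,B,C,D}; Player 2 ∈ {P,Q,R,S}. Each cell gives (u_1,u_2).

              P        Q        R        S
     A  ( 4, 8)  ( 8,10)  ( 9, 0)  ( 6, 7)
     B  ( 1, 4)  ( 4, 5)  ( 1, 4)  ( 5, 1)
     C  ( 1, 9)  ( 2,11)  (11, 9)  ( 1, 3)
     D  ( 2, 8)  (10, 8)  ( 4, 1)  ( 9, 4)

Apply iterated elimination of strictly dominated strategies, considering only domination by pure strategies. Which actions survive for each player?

P1 drop B (A beats it: P:4>1 Q:8>4 R:9>1 S:6>5)
P2 drop R (Q beats it: A:10>0 C:11>9 D:8>1)
P1 drop C (A beats it: P:4>1 Q:8>2 S:6>1)
P2 drop S (P beats it: A:8>7 D:8>4)
P1→{A,D} P2→{P,Q}

Survivors P1:{A,D} P2:{P,Q}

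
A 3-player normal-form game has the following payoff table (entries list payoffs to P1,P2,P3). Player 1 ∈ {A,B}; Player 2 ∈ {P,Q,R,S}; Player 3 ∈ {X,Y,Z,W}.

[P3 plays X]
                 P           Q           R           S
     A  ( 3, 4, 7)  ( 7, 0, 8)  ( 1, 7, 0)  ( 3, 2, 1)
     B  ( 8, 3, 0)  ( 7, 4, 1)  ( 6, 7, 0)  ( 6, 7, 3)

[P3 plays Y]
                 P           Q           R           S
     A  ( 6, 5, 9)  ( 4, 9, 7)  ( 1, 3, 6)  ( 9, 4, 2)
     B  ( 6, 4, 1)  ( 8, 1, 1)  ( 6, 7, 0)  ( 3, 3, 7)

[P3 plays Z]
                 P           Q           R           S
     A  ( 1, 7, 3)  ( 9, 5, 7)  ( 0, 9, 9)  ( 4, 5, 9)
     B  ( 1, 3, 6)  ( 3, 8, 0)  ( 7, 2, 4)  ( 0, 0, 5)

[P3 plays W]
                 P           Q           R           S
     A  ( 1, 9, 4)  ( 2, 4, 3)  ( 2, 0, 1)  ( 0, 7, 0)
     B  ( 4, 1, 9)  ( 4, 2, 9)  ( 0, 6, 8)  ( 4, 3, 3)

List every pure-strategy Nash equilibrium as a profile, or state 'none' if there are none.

Equilibria: none

(A,P,X): not NE [P1→B gives 8>3; P2→R gives 7>4; P3→Y gives 9>7]
(A,P,Y): not NE [P2→Q gives 9>5]
(A,P,Z): not NE [P2→R gives 9>7; P3→Y gives 9>3]
(A,P,W): not NE [P1→B gives 4>1; P3→Y gives 9>4]
(A,Q,X): not NE [P2→R gives 7>0]
(A,Q,Y): not NE [P1→B gives 8>4; P3→X gives 8>7]
(A,Q,Z): not NE [P2→R gives 9>5; P3→X gives 8>7]
(A,Q,W): not NE [P1→B gives 4>2; P2→P gives 9>4; P3→X gives 8>3]
(A,R,X): not NE [P1→B gives 6>1; P3→Z gives 9>0]
(A,R,Y): not NE [P1→B gives 6>1; P2→Q gives 9>3; P3→Z gives 9>6]
(A,R,Z): not NE [P1→B gives 7>0]
(A,R,W): not NE [P2→P gives 9>0; P3→Z gives 9>1]
(A,S,X): not NE [P1→B gives 6>3; P2→R gives 7>2; P3→Z gives 9>1]
(A,S,Y): not NE [P2→Q gives 9>4; P3→Z gives 9>2]
(A,S,Z): not NE [P2→R gives 9>5]
(A,S,W): not NE [P1→B gives 4>0; P2→P gives 9>7; P3→Z gives 9>0]
(B,P,X): not NE [P2→S gives 7>3; P3→W gives 9>0]
(B,P,Y): not NE [P2→R gives 7>4; P3→W gives 9>1]
(B,P,Z): not NE [P2→Q gives 8>3; P3→W gives 9>6]
(B,P,W): not NE [P2→R gives 6>1]
(B,Q,X): not NE [P2→S gives 7>4; P3→W gives 9>1]
(B,Q,Y): not NE [P2→R gives 7>1; P3→W gives 9>1]
(B,Q,Z): not NE [P1→A gives 9>3; P3→W gives 9>0]
(B,Q,W): not NE [P2→R gives 6>2]
(B,R,X): not NE [P3→W gives 8>0]
(B,R,Y): not NE [P3→W gives 8>0]
(B,R,Z): not NE [P2→Q gives 8>2; P3→W gives 8>4]
(B,R,W): not NE [P1→A gives 2>0]
(B,S,X): not NE [P3→Y gives 7>3]
(B,S,Y): not NE [P1→A gives 9>3; P2→R gives 7>3]
(B,S,Z): not NE [P1→A gives 4>0; P2→Q gives 8>0; P3→Y gives 7>5]
(B,S,W): not NE [P2→R gives 6>3; P3→Y gives 7>3]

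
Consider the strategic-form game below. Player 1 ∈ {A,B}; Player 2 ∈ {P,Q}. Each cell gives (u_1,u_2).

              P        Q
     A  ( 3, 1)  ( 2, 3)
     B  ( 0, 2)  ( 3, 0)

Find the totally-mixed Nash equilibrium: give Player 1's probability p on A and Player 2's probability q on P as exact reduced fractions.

P1 mixes 1/2 on A; P2 mixes 1/4 on P

P1 indiff ⇒ q·3+(1-q)·2 = q·0+(1-q)·3 ⇒ q(3) = (1-q)(1) ⇒ q = 1/4
P2 indiff ⇒ p·1+(1-p)·2 = p·3+(1-p)·0 ⇒ p(-2) = (1-p)(-2) ⇒ p = 1/2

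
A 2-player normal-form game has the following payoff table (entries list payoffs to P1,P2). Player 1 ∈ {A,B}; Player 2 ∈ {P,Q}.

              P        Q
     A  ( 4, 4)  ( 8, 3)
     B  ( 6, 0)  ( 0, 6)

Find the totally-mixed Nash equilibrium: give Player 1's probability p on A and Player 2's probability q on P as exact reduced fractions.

P1 indiff ⇒ q·4+(1-q)·8 = q·6+(1-q)·0 ⇒ q(-2) = (1-q)(-8) ⇒ q = 4/5
P2 indiff ⇒ p·4+(1-p)·0 = p·3+(1-p)·6 ⇒ p(1) = (1-p)(6) ⇒ p = 6/7

p=6/7, q=4/5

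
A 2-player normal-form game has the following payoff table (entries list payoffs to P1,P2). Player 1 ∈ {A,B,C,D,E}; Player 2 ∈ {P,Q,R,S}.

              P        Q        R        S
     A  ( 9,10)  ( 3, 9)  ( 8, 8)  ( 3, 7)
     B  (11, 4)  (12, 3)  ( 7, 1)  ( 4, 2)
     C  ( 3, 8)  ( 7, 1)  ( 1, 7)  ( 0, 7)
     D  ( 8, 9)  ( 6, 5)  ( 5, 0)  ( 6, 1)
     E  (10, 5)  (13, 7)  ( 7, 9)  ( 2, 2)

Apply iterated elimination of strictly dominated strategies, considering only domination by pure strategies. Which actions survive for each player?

Survivors P1:{A,B,E} P2:{P,Q,R}

P1 drop C (B beats it: P:11>3 Q:12>7 R:7>1 S:4>0)
P2 drop S (P beats it: A:10>7 B:4>2 D:9>1 E:5>2)
P1 drop D (B beats it: P:11>8 Q:12>6 R:7>5)
P1→{A,B,E} P2→{P,Q,R}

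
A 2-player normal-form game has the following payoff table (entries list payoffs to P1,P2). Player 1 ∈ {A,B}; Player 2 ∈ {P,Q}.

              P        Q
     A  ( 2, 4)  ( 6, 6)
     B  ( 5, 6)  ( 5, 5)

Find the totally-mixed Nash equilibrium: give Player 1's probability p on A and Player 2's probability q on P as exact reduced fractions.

P1 mixes 1/3 on A; P2 mixes 1/4 on P

P1 indiff ⇒ q·2+(1-q)·6 = q·5+(1-q)·5 ⇒ q(-3) = (1-q)(-1) ⇒ q = 1/4
P2 indiff ⇒ p·4+(1-p)·6 = p·6+(1-p)·5 ⇒ p(-2) = (1-p)(-1) ⇒ p = 1/3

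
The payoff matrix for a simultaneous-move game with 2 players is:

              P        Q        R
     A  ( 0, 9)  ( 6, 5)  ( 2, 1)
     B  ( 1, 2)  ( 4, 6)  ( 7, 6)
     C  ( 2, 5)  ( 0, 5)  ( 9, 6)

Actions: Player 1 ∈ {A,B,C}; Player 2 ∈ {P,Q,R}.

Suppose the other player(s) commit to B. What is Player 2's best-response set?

u_2(P vs B) = 2
u_2(Q vs B) = 6
u_2(R vs B) = 6
max payoff 6 at {Q,R}

argmax u_2 = {Q,R}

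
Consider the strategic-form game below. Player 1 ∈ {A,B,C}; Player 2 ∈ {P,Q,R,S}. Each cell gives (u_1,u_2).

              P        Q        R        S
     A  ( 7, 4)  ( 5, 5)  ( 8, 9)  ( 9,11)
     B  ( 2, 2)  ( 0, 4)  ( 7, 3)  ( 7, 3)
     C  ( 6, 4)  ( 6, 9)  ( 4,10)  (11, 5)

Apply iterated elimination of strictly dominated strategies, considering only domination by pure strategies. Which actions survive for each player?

IESDS → P1:{A,C} P2:{R,S}

P1 drop B (A beats it: P:7>2 Q:5>0 R:8>7 S:9>7)
P2 drop P (Q beats it: A:5>4 C:9>4)
P2 drop Q (R beats it: A:9>5 C:10>9)
P1→{A,C} P2→{R,S}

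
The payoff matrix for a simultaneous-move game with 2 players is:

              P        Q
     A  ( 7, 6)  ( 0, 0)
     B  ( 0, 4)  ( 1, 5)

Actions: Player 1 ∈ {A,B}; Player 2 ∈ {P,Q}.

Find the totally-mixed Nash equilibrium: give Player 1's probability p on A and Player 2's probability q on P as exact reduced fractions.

P1 indiff ⇒ q·7+(1-q)·0 = q·0+(1-q)·1 ⇒ q(7) = (1-q)(1) ⇒ q = 1/8
P2 indiff ⇒ p·6+(1-p)·4 = p·0+(1-p)·5 ⇒ p(6) = (1-p)(1) ⇒ p = 1/7

P1 mixes 1/7 on A; P2 mixes 1/8 on P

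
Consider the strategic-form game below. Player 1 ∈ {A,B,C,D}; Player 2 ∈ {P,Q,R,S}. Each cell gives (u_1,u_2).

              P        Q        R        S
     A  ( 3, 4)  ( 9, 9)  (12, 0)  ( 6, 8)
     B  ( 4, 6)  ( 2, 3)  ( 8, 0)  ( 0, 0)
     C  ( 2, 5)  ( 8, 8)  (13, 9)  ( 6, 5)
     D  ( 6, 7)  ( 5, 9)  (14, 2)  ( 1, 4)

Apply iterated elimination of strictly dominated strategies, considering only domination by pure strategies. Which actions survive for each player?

Survivors P1:{A,C,D} P2:{Q,R}

P1 drop B (D beats it: P:6>4 Q:5>2 R:14>8 S:1>0)
P2 drop P (Q beats it: A:9>4 C:8>5 D:9>7)
P2 drop S (Q beats it: A:9>8 C:8>5 D:9>4)
P1→{A,C,D} P2→{Q,R}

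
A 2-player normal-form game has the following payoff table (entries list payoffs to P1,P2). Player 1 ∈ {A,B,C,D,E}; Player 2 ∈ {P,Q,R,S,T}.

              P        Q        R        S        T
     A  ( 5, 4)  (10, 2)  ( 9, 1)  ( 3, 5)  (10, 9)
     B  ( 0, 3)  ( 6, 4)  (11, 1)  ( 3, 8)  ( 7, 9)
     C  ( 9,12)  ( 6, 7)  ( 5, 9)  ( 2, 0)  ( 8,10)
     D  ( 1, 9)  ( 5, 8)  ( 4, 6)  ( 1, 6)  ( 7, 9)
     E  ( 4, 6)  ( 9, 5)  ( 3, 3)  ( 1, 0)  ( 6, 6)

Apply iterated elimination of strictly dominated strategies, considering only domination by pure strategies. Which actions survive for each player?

Survivors P1:{A,C} P2:{P,T}

P1 drop D (A beats it: P:5>1 Q:10>5 R:9>4 S:3>1 T:10>7)
P1 drop E (A beats it: P:5>4 Q:10>9 R:9>3 S:3>1 T:10>6)
P2 drop Q (T beats it: A:9>2 B:9>4 C:10>7)
P2 drop R (P beats it: A:4>1 B:3>1 C:12>9)
P2 drop S (T beats it: A:9>5 B:9>8 C:10>0)
P1 drop B (A beats it: P:5>0 T:10>7)
P1→{A,C} P2→{P,T}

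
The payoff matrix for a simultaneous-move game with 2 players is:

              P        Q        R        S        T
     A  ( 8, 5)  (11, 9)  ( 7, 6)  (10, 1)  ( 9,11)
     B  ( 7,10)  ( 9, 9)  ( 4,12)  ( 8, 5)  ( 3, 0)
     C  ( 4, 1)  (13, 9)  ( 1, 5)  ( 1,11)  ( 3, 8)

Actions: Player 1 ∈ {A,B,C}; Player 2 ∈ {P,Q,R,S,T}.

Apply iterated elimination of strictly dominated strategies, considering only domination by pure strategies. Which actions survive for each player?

Remaining: P1:{A,C} P2:{Q,S,T}

P1 drop B (A beats it: P:8>7 Q:11>9 R:7>4 S:10>8 T:9>3)
P2 drop P (Q beats it: A:9>5 C:9>1)
P2 drop R (Q beats it: A:9>6 C:9>5)
P1→{A,C} P2→{Q,S,T}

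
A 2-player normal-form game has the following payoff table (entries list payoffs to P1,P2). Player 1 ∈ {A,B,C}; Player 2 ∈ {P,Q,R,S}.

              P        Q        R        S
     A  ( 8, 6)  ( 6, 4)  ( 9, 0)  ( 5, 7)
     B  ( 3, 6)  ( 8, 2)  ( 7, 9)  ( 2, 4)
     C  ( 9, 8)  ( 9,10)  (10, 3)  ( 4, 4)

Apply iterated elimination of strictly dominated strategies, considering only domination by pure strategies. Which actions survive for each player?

P1 drop B (C beats it: P:9>3 Q:9>8 R:10>7 S:4>2)
P2 drop R (P beats it: A:6>0 C:8>3)
P1→{A,C} P2→{P,Q,S}

Remaining: P1:{A,C} P2:{P,Q,S}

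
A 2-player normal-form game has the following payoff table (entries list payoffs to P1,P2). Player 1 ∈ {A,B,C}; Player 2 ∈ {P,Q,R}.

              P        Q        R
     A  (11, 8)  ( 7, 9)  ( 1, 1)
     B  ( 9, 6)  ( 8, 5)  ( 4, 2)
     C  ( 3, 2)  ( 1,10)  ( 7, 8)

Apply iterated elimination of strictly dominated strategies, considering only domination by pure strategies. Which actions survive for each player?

P2 drop R (Q beats it: A:9>1 B:5>2 C:10>8)
P1 drop C (A beats it: P:11>3 Q:7>1)
P1→{A,B} P2→{P,Q}

IESDS → P1:{A,B} P2:{P,Q}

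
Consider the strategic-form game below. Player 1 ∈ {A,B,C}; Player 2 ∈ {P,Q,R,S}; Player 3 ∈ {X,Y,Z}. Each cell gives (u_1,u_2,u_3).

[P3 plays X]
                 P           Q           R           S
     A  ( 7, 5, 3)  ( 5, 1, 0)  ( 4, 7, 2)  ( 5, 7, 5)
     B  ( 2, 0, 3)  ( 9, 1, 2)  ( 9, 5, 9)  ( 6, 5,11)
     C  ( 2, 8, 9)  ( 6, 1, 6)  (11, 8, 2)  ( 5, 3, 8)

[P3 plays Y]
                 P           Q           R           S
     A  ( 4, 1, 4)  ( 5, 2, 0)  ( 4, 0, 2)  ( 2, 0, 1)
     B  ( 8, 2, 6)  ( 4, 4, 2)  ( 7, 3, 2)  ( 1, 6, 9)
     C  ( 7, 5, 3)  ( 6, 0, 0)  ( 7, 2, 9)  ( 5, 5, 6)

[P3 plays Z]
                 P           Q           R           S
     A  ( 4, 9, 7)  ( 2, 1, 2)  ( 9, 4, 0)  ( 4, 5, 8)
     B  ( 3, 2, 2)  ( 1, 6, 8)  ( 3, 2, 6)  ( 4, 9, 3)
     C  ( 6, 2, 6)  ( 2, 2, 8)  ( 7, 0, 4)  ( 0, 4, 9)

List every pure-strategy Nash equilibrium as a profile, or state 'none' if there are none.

NE set: (B,S,X)

(A,P,X): not NE [P2→S gives 7>5; P3→Z gives 7>3]
(A,P,Y): not NE [P1→B gives 8>4; P2→Q gives 2>1; P3→Z gives 7>4]
(A,P,Z): not NE [P1→C gives 6>4]
(A,Q,X): not NE [P1→B gives 9>5; P2→S gives 7>1; P3→Z gives 2>0]
(A,Q,Y): not NE [P1→C gives 6>5; P3→Z gives 2>0]
(A,Q,Z): not NE [P2→P gives 9>1]
(A,R,X): not NE [P1→C gives 11>4]
(A,R,Y): not NE [P1→C gives 7>4; P2→Q gives 2>0]
(A,R,Z): not NE [P2→P gives 9>4; P3→Y gives 2>0]
(A,S,X): not NE [P1→B gives 6>5; P3→Z gives 8>5]
(A,S,Y): not NE [P1→C gives 5>2; P2→Q gives 2>0; P3→Z gives 8>1]
(A,S,Z): not NE [P2→P gives 9>5]
(B,P,X): not NE [P1→A gives 7>2; P2→S gives 5>0; P3→Y gives 6>3]
(B,P,Y): not NE [P2→S gives 6>2]
(B,P,Z): not NE [P1→C gives 6>3; P2→S gives 9>2; P3→Y gives 6>2]
(B,Q,X): not NE [P2→S gives 5>1; P3→Z gives 8>2]
(B,Q,Y): not NE [P1→C gives 6>4; P2→S gives 6>4; P3→Z gives 8>2]
(B,Q,Z): not NE [P1→C gives 2>1; P2→S gives 9>6]
(B,R,X): not NE [P1→C gives 11>9]
(B,R,Y): not NE [P2→S gives 6>3; P3→X gives 9>2]
(B,R,Z): not NE [P1→A gives 9>3; P2→S gives 9>2; P3→X gives 9>6]
(B,S,X): NE
(B,S,Y): not NE [P1→C gives 5>1; P3→X gives 11>9]
(B,S,Z): not NE [P3→X gives 11>3]
(C,P,X): not NE [P1→A gives 7>2]
(C,P,Y): not NE [P1→B gives 8>7; P3→X gives 9>3]
(C,P,Z): not NE [P2→S gives 4>2; P3→X gives 9>6]
(C,Q,X): not NE [P1→B gives 9>6; P2→R gives 8>1; P3→Z gives 8>6]
(C,Q,Y): not NE [P2→S gives 5>0; P3→Z gives 8>0]
(C,Q,Z): not NE [P2→S gives 4>2]
(C,R,X): not NE [P3→Y gives 9>2]
(C,R,Y): not NE [P2→S gives 5>2]
(C,R,Z): not NE [P1→A gives 9>7; P2→S gives 4>0; P3→Y gives 9>4]
(C,S,X): not NE [P1→B gives 6>5; P2→R gives 8>3; P3→Z gives 9>8]
(C,S,Y): not NE [P3→Z gives 9>6]
(C,S,Z): not NE [P1→B gives 4>0]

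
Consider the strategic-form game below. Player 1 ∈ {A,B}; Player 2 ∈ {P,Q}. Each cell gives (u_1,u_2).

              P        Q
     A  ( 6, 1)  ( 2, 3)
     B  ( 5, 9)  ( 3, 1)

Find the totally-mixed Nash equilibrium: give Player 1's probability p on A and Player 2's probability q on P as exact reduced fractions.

P1 mixes 4/5 on A; P2 mixes 1/2 on P

P1 indiff ⇒ q·6+(1-q)·2 = q·5+(1-q)·3 ⇒ q(1) = (1-q)(1) ⇒ q = 1/2
P2 indiff ⇒ p·1+(1-p)·9 = p·3+(1-p)·1 ⇒ p(-2) = (1-p)(-8) ⇒ p = 4/5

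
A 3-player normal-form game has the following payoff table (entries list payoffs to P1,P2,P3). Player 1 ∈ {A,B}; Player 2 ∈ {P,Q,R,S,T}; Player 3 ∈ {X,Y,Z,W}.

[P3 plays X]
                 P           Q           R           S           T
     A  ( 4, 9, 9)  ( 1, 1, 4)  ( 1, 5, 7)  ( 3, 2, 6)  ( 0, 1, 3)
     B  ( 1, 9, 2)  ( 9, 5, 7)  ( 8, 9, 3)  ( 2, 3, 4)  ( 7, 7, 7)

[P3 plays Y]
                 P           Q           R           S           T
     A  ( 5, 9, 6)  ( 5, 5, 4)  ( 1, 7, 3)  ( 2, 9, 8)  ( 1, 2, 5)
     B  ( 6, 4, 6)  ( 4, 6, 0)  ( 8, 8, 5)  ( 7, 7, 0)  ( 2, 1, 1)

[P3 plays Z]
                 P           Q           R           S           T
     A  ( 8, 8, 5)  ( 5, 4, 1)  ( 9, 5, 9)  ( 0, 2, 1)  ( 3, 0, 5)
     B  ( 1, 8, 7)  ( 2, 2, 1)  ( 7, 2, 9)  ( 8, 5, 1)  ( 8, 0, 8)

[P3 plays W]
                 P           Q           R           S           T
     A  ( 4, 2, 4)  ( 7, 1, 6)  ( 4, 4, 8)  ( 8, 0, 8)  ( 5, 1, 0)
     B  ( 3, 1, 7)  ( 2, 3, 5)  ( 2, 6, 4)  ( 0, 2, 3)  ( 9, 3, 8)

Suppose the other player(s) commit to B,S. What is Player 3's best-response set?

argmax u_3 = {X}

u_3(X vs B,S) = 4
u_3(Y vs B,S) = 0
u_3(Z vs B,S) = 1
u_3(W vs B,S) = 3
max payoff 4 at {X}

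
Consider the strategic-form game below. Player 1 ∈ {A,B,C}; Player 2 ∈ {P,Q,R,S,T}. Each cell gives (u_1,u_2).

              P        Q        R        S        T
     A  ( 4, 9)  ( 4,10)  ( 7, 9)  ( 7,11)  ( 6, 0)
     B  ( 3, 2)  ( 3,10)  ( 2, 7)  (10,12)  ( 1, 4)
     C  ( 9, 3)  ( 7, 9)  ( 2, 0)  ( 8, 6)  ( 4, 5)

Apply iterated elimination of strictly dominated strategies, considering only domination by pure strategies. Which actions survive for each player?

Survivors P1:{B,C} P2:{Q,S}

P2 drop P (Q beats it: A:10>9 B:10>2 C:9>3)
P2 drop R (Q beats it: A:10>9 B:10>7 C:9>0)
P2 drop T (Q beats it: A:10>0 B:10>4 C:9>5)
P1 drop A (C beats it: Q:7>4 S:8>7)
P1→{B,C} P2→{Q,S}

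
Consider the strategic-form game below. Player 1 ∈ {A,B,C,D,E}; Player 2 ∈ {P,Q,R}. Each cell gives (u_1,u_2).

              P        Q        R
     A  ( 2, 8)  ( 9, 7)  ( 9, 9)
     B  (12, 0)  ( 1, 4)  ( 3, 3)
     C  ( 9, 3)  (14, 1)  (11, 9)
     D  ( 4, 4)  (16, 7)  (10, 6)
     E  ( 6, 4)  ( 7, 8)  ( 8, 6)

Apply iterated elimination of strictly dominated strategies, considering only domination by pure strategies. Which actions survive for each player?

IESDS → P1:{C,D} P2:{Q,R}

P1 drop A (C beats it: P:9>2 Q:14>9 R:11>9)
P1 drop E (C beats it: P:9>6 Q:14>7 R:11>8)
P2 drop P (R beats it: B:3>0 C:9>3 D:6>4)
P1 drop B (C beats it: Q:14>1 R:11>3)
P1→{C,D} P2→{Q,R}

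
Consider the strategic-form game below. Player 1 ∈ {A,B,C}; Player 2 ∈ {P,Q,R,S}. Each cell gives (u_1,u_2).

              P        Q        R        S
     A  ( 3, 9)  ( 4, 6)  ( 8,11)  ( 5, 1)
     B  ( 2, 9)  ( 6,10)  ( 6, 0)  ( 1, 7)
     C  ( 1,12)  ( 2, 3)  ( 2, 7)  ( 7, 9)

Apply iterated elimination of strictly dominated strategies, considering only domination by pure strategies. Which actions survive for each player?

Remaining: P1:{A,B} P2:{P,Q,R}

P2 drop S (P beats it: A:9>1 B:9>7 C:12>9)
P1 drop C (A beats it: P:3>1 Q:4>2 R:8>2)
P1→{A,B} P2→{P,Q,R}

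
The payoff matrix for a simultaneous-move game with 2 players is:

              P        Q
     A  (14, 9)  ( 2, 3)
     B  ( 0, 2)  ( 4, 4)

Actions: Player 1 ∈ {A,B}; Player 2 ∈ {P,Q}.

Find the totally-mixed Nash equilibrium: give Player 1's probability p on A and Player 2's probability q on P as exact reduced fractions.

P1 indiff ⇒ q·14+(1-q)·2 = q·0+(1-q)·4 ⇒ q(14) = (1-q)(2) ⇒ q = 1/8
P2 indiff ⇒ p·9+(1-p)·2 = p·3+(1-p)·4 ⇒ p(6) = (1-p)(2) ⇒ p = 1/4

(p,q) = (1/4, 1/8)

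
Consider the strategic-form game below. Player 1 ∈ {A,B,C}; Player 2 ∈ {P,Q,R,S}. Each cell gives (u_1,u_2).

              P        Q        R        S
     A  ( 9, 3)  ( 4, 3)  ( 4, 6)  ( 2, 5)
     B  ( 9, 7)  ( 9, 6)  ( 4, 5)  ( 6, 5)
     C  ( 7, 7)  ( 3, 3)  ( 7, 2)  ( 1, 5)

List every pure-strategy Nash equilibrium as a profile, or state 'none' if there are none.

Nash profiles: (B,P)

(A,P): not NE [P2→R gives 6>3]
(A,Q): not NE [P1→B gives 9>4; P2→R gives 6>3]
(A,R): not NE [P1→C gives 7>4]
(A,S): not NE [P1→B gives 6>2; P2→R gives 6>5]
(B,P): NE
(B,Q): not NE [P2→P gives 7>6]
(B,R): not NE [P1→C gives 7>4; P2→P gives 7>5]
(B,S): not NE [P2→P gives 7>5]
(C,P): not NE [P1→B gives 9>7]
(C,Q): not NE [P1→B gives 9>3; P2→P gives 7>3]
(C,R): not NE [P2→P gives 7>2]
(C,S): not NE [P1→B gives 6>1; P2→P gives 7>5]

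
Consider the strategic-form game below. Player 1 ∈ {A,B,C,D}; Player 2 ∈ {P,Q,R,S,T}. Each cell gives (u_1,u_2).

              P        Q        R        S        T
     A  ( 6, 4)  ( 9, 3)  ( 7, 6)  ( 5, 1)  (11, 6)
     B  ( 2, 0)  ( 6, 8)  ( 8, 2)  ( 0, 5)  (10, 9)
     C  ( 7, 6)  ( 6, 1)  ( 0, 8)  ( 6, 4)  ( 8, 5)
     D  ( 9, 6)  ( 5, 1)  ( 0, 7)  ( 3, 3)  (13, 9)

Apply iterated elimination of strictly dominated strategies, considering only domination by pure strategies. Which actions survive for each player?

P2 drop P (R beats it: A:6>4 B:2>0 C:8>6 D:7>6)
P2 drop Q (T beats it: A:6>3 B:9>8 C:5>1 D:9>1)
P2 drop S (T beats it: A:6>1 B:9>5 C:5>4 D:9>3)
P1 drop C (A beats it: R:7>0 T:11>8)
P1→{A,B,D} P2→{R,T}

Remaining: P1:{A,B,D} P2:{R,T}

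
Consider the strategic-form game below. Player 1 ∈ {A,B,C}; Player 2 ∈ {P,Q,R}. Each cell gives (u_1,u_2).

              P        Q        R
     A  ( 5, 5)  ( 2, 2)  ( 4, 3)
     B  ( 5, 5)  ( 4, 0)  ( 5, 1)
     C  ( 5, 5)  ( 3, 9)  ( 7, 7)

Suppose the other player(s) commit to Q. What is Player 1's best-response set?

BR_1 = {B}

u_1(A vs Q) = 2
u_1(B vs Q) = 4
u_1(C vs Q) = 3
max payoff 4 at {B}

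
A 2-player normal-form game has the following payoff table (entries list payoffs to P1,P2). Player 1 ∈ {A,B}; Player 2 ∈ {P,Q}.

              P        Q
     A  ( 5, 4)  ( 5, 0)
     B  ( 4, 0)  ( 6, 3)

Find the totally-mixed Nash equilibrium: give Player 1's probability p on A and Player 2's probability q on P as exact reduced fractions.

p=3/7, q=1/2

P1 indiff ⇒ q·5+(1-q)·5 = q·4+(1-q)·6 ⇒ q(1) = (1-q)(1) ⇒ q = 1/2
P2 indiff ⇒ p·4+(1-p)·0 = p·0+(1-p)·3 ⇒ p(4) = (1-p)(3) ⇒ p = 3/7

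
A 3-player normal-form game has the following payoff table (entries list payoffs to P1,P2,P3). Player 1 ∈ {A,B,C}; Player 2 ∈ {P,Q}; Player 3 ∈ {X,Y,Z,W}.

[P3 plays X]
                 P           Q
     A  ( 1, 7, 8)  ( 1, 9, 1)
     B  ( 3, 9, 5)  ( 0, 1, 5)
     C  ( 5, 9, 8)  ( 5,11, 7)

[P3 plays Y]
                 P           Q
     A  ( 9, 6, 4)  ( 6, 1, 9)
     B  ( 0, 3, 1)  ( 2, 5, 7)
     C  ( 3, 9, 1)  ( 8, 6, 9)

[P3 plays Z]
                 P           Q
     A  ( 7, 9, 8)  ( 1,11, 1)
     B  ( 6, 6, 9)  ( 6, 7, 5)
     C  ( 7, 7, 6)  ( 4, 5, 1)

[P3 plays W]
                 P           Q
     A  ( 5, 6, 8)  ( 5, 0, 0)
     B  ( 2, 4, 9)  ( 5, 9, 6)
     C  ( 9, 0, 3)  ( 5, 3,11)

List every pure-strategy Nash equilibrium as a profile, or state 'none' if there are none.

PSNE = {(C,Q,W)}

(A,P,X): not NE [P1→C gives 5>1; P2→Q gives 9>7]
(A,P,Y): not NE [P3→W gives 8>4]
(A,P,Z): not NE [P2→Q gives 11>9]
(A,P,W): not NE [P1→C gives 9>5]
(A,Q,X): not NE [P1→C gives 5>1; P3→Y gives 9>1]
(A,Q,Y): not NE [P1→C gives 8>6; P2→P gives 6>1]
(A,Q,Z): not NE [P1→B gives 6>1; P3→Y gives 9>1]
(A,Q,W): not NE [P2→P gives 6>0; P3→Y gives 9>0]
(B,P,X): not NE [P1→C gives 5>3; P3→W gives 9>5]
(B,P,Y): not NE [P1→A gives 9>0; P2→Q gives 5>3; P3→W gives 9>1]
(B,P,Z): not NE [P1→C gives 7>6; P2→Q gives 7>6]
(B,P,W): not NE [P1→C gives 9>2; P2→Q gives 9>4]
(B,Q,X): not NE [P1→C gives 5>0; P2→P gives 9>1; P3→Y gives 7>5]
(B,Q,Y): not NE [P1→C gives 8>2]
(B,Q,Z): not NE [P3→Y gives 7>5]
(B,Q,W): not NE [P3→Y gives 7>6]
(C,P,X): not NE [P2→Q gives 11>9]
(C,P,Y): not NE [P1→A gives 9>3; P3→X gives 8>1]
(C,P,Z): not NE [P3→X gives 8>6]
(C,P,W): not NE [P2→Q gives 3>0; P3→X gives 8>3]
(C,Q,X): not NE [P3→W gives 11>7]
(C,Q,Y): not NE [P2→P gives 9>6; P3→W gives 11>9]
(C,Q,Z): not NE [P1→B gives 6>4; P2→P gives 7>5; P3→W gives 11>1]
(C,Q,W): NE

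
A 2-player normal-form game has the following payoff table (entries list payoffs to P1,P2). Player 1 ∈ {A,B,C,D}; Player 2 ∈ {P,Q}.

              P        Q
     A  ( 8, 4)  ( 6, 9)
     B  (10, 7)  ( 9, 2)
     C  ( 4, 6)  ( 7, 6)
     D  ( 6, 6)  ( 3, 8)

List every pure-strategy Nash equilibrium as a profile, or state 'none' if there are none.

(A,P): not NE [P1→B gives 10>8; P2→Q gives 9>4]
(A,Q): not NE [P1→B gives 9>6]
(B,P): NE
(B,Q): not NE [P2→P gives 7>2]
(C,P): not NE [P1→B gives 10>4]
(C,Q): not NE [P1→B gives 9>7]
(D,P): not NE [P1→B gives 10>6; P2→Q gives 8>6]
(D,Q): not NE [P1→B gives 9>3]

NE set: (B,P)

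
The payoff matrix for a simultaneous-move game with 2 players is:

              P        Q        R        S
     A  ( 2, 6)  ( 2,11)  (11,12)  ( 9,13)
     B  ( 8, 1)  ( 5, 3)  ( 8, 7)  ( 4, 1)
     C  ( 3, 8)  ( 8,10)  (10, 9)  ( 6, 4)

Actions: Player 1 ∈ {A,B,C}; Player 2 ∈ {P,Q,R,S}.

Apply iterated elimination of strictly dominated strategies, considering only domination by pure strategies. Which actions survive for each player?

Remaining: P1:{A,C} P2:{Q,R,S}

P2 drop P (Q beats it: A:11>6 B:3>1 C:10>8)
P1 drop B (C beats it: Q:8>5 R:10>8 S:6>4)
P1→{A,C} P2→{Q,R,S}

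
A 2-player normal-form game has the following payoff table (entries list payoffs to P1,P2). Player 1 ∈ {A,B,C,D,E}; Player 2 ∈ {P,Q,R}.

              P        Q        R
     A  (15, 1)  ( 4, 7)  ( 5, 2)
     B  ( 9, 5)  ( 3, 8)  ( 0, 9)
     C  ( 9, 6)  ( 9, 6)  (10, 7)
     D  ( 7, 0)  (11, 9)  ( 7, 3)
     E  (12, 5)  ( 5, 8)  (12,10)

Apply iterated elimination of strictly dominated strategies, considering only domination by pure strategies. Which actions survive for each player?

P1 drop B (A beats it: P:15>9 Q:4>3 R:5>0)
P2 drop P (R beats it: A:2>1 C:7>6 D:3>0 E:10>5)
P1 drop A (C beats it: Q:9>4 R:10>5)
P1→{C,D,E} P2→{Q,R}

Remaining: P1:{C,D,E} P2:{Q,R}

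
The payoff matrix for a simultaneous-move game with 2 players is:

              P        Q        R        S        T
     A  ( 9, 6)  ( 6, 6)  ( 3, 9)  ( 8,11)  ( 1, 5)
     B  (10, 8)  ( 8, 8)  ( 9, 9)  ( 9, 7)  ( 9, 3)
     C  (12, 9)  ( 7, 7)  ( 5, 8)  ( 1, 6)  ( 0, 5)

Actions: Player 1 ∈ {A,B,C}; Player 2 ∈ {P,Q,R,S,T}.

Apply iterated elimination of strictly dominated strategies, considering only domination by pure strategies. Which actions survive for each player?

Remaining: P1:{B,C} P2:{P,R}

P1 drop A (B beats it: P:10>9 Q:8>6 R:9>3 S:9>8 T:9>1)
P2 drop Q (R beats it: B:9>8 C:8>7)
P2 drop S (P beats it: B:8>7 C:9>6)
P2 drop T (P beats it: B:8>3 C:9>5)
P1→{B,C} P2→{P,R}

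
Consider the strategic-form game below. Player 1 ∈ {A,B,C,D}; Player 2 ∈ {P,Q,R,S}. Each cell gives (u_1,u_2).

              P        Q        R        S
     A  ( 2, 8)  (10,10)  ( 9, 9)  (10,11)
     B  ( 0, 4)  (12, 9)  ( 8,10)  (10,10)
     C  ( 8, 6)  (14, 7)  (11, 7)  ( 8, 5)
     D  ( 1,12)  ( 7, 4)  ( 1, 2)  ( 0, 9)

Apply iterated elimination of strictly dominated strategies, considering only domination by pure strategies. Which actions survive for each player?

P1 drop D (A beats it: P:2>1 Q:10>7 R:9>1 S:10>0)
P2 drop P (Q beats it: A:10>8 B:9>4 C:7>6)
P1→{A,B,C} P2→{Q,R,S}

IESDS → P1:{A,B,C} P2:{Q,R,S}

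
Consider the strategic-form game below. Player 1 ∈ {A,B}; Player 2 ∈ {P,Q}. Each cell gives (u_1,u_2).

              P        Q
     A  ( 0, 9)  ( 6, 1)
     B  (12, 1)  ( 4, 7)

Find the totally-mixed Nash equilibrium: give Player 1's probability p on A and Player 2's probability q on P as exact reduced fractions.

p=3/7, q=1/7

P1 indiff ⇒ q·0+(1-q)·6 = q·12+(1-q)·4 ⇒ q(-12) = (1-q)(-2) ⇒ q = 1/7
P2 indiff ⇒ p·9+(1-p)·1 = p·1+(1-p)·7 ⇒ p(8) = (1-p)(6) ⇒ p = 3/7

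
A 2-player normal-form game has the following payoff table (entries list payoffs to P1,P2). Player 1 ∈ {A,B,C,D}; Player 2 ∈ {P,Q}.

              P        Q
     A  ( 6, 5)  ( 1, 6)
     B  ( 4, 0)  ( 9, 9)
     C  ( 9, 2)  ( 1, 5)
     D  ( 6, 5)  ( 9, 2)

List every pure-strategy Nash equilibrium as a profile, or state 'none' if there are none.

(A,P): not NE [P1→C gives 9>6; P2→Q gives 6>5]
(A,Q): not NE [P1→D gives 9>1]
(B,P): not NE [P1→C gives 9>4; P2→Q gives 9>0]
(B,Q): NE
(C,P): not NE [P2→Q gives 5>2]
(C,Q): not NE [P1→D gives 9>1]
(D,P): not NE [P1→C gives 9>6]
(D,Q): not NE [P2→P gives 5>2]

PSNE = {(B,Q)}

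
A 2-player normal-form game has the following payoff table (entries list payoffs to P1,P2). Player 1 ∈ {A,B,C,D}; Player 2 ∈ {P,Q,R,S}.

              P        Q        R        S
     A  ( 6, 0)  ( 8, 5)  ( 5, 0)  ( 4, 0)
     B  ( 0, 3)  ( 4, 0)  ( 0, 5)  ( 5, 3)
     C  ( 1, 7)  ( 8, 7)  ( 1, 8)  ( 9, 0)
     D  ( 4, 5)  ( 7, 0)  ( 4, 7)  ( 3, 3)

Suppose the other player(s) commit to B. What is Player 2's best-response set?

u_2(P vs B) = 3
u_2(Q vs B) = 0
u_2(R vs B) = 5
u_2(S vs B) = 3
max payoff 5 at {R}

argmax u_2 = {R}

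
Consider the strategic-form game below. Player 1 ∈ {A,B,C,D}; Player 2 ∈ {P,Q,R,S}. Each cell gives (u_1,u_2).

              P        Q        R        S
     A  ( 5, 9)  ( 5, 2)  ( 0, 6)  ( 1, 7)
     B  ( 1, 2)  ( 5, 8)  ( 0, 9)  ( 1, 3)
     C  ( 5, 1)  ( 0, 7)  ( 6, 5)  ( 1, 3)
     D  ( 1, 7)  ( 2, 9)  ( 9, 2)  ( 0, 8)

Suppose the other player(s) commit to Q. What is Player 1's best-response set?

u_1(A vs Q) = 5
u_1(B vs Q) = 5
u_1(C vs Q) = 0
u_1(D vs Q) = 2
max payoff 5 at {A,B}

BR_1 = {A,B}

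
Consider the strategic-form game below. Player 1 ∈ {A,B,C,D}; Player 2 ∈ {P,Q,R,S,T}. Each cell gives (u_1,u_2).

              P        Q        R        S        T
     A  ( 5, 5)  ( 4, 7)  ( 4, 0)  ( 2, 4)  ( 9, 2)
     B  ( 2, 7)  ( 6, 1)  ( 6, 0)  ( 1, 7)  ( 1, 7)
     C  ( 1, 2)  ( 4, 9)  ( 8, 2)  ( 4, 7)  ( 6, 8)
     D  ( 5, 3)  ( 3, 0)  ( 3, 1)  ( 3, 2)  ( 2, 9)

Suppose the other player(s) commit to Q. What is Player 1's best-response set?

argmax u_1 = {B}

u_1(A vs Q) = 4
u_1(B vs Q) = 6
u_1(C vs Q) = 4
u_1(D vs Q) = 3
max payoff 6 at {B}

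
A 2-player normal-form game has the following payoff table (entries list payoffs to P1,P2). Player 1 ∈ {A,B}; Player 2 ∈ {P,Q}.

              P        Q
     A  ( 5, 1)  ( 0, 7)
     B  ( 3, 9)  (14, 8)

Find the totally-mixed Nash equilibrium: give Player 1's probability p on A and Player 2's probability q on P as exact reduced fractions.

P1 indiff ⇒ q·5+(1-q)·0 = q·3+(1-q)·14 ⇒ q(2) = (1-q)(14) ⇒ q = 7/8
P2 indiff ⇒ p·1+(1-p)·9 = p·7+(1-p)·8 ⇒ p(-6) = (1-p)(-1) ⇒ p = 1/7

(p,q) = (1/7, 7/8)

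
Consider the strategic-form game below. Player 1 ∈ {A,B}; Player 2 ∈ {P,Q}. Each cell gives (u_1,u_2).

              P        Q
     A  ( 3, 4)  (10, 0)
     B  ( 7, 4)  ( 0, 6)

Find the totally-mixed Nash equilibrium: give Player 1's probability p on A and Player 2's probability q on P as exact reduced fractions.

P1 indiff ⇒ q·3+(1-q)·10 = q·7+(1-q)·0 ⇒ q(-4) = (1-q)(-10) ⇒ q = 5/7
P2 indiff ⇒ p·4+(1-p)·4 = p·0+(1-p)·6 ⇒ p(4) = (1-p)(2) ⇒ p = 1/3

(p,q) = (1/3, 5/7)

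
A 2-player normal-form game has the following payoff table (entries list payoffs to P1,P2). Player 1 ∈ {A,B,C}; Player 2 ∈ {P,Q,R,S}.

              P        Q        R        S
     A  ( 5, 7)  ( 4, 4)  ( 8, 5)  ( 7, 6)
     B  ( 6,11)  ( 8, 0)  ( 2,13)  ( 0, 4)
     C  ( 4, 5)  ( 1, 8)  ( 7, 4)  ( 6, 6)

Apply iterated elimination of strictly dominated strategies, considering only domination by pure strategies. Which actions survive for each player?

IESDS → P1:{A,B} P2:{P,R}

P1 drop C (A beats it: P:5>4 Q:4>1 R:8>7 S:7>6)
P2 drop Q (P beats it: A:7>4 B:11>0)
P2 drop S (P beats it: A:7>6 B:11>4)
P1→{A,B} P2→{P,R}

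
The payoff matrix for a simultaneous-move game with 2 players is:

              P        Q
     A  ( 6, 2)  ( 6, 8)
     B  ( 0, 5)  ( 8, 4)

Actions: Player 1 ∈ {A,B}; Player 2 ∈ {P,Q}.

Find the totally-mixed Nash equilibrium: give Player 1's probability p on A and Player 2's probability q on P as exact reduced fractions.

P1 mixes 1/7 on A; P2 mixes 1/4 on P

P1 indiff ⇒ q·6+(1-q)·6 = q·0+(1-q)·8 ⇒ q(6) = (1-q)(2) ⇒ q = 1/4
P2 indiff ⇒ p·2+(1-p)·5 = p·8+(1-p)·4 ⇒ p(-6) = (1-p)(-1) ⇒ p = 1/7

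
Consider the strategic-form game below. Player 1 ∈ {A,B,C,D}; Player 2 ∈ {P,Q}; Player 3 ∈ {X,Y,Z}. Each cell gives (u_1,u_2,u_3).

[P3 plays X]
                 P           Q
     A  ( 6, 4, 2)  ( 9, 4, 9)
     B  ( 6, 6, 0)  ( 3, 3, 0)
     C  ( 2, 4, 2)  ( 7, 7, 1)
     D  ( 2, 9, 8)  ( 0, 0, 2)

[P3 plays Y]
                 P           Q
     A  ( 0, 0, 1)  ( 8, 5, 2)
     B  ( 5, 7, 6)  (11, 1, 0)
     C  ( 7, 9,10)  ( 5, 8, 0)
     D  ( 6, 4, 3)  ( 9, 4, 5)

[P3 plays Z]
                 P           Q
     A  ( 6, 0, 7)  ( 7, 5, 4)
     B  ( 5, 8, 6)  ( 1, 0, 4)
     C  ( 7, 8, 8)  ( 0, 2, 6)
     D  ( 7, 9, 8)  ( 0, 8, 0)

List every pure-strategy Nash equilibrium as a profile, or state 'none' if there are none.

Nash profiles: (A,Q,X), (C,P,Y), (D,P,Z)

(A,P,X): not NE [P3→Z gives 7>2]
(A,P,Y): not NE [P1→C gives 7>0; P2→Q gives 5>0; P3→Z gives 7>1]
(A,P,Z): not NE [P1→D gives 7>6; P2→Q gives 5>0]
(A,Q,X): NE
(A,Q,Y): not NE [P1→B gives 11>8; P3→X gives 9>2]
(A,Q,Z): not NE [P3→X gives 9>4]
(B,P,X): not NE [P3→Z gives 6>0]
(B,P,Y): not NE [P1→C gives 7>5]
(B,P,Z): not NE [P1→D gives 7>5]
(B,Q,X): not NE [P1→A gives 9>3; P2→P gives 6>3; P3→Z gives 4>0]
(B,Q,Y): not NE [P2→P gives 7>1; P3→Z gives 4>0]
(B,Q,Z): not NE [P1→A gives 7>1; P2→P gives 8>0]
(C,P,X): not NE [P1→B gives 6>2; P2→Q gives 7>4; P3→Y gives 10>2]
(C,P,Y): NE
(C,P,Z): not NE [P3→Y gives 10>8]
(C,Q,X): not NE [P1→A gives 9>7; P3→Z gives 6>1]
(C,Q,Y): not NE [P1→B gives 11>5; P2→P gives 9>8; P3→Z gives 6>0]
(C,Q,Z): not NE [P1→A gives 7>0; P2→P gives 8>2]
(D,P,X): not NE [P1→B gives 6>2]
(D,P,Y): not NE [P1→C gives 7>6; P3→Z gives 8>3]
(D,P,Z): NE
(D,Q,X): not NE [P1→A gives 9>0; P2→P gives 9>0; P3→Y gives 5>2]
(D,Q,Y): not NE [P1→B gives 11>9]
(D,Q,Z): not NE [P1→A gives 7>0; P2→P gives 9>8; P3→Y gives 5>0]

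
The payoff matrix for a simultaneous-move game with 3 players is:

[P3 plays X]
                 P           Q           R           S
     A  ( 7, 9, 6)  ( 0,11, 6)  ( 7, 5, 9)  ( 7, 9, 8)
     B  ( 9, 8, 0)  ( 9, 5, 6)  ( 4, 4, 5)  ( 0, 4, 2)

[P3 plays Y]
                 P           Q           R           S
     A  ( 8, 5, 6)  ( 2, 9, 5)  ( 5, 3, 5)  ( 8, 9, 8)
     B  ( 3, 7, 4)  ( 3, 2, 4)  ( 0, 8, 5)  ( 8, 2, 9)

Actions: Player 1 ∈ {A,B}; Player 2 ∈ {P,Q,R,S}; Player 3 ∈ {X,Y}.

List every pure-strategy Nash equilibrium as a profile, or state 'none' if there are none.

(A,P,X): not NE [P1→B gives 9>7; P2→Q gives 11>9]
(A,P,Y): not NE [P2→S gives 9>5]
(A,Q,X): not NE [P1→B gives 9>0]
(A,Q,Y): not NE [P1→B gives 3>2; P3→X gives 6>5]
(A,R,X): not NE [P2→Q gives 11>5]
(A,R,Y): not NE [P2→S gives 9>3; P3→X gives 9>5]
(A,S,X): not NE [P2→Q gives 11>9]
(A,S,Y): NE
(B,P,X): not NE [P3→Y gives 4>0]
(B,P,Y): not NE [P1→A gives 8>3; P2→R gives 8>7]
(B,Q,X): not NE [P2→P gives 8>5]
(B,Q,Y): not NE [P2→R gives 8>2; P3→X gives 6>4]
(B,R,X): not NE [P1→A gives 7>4; P2→P gives 8>4]
(B,R,Y): not NE [P1→A gives 5>0]
(B,S,X): not NE [P1→A gives 7>0; P2→P gives 8>4; P3→Y gives 9>2]
(B,S,Y): not NE [P2→R gives 8>2]

NE set: (A,S,Y)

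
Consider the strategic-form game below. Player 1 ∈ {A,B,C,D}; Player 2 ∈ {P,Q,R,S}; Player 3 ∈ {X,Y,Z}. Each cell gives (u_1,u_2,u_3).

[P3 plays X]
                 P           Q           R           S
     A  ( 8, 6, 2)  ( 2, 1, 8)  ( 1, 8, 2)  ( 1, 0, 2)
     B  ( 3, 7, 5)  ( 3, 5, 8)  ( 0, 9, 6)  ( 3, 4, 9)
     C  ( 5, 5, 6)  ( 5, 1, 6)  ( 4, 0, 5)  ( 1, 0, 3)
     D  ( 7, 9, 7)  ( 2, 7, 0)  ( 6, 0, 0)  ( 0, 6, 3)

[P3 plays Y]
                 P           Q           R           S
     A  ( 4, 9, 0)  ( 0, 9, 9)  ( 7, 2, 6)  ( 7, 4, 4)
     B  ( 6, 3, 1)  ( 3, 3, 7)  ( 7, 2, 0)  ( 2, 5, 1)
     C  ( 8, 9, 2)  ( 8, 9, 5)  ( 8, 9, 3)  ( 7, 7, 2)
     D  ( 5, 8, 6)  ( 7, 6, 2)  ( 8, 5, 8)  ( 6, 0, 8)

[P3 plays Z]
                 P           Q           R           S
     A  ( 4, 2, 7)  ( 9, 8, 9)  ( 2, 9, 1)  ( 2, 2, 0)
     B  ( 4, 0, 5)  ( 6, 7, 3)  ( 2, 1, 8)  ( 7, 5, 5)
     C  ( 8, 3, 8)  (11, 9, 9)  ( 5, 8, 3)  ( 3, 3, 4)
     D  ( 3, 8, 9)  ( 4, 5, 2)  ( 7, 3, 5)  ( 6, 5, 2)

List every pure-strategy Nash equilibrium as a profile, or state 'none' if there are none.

NE set: (C,Q,Z)

(A,P,X): not NE [P2→R gives 8>6; P3→Z gives 7>2]
(A,P,Y): not NE [P1→C gives 8>4; P3→Z gives 7>0]
(A,P,Z): not NE [P1→C gives 8>4; P2→R gives 9>2]
(A,Q,X): not NE [P1→C gives 5>2; P2→R gives 8>1; P3→Z gives 9>8]
(A,Q,Y): not NE [P1→C gives 8>0]
(A,Q,Z): not NE [P1→C gives 11>9; P2→R gives 9>8]
(A,R,X): not NE [P1→D gives 6>1; P3→Y gives 6>2]
(A,R,Y): not NE [P1→D gives 8>7; P2→Q gives 9>2]
(A,R,Z): not NE [P1→D gives 7>2; P3→Y gives 6>1]
(A,S,X): not NE [P1→B gives 3>1; P2→R gives 8>0; P3→Y gives 4>2]
(A,S,Y): not NE [P2→Q gives 9>4]
(A,S,Z): not NE [P1→B gives 7>2; P2→R gives 9>2; P3→Y gives 4>0]
(B,P,X): not NE [P1→A gives 8>3; P2→R gives 9>7]
(B,P,Y): not NE [P1→C gives 8>6; P2→S gives 5>3; P3→Z gives 5>1]
(B,P,Z): not NE [P1→C gives 8>4; P2→Q gives 7>0]
(B,Q,X): not NE [P1→C gives 5>3; P2→R gives 9>5]
(B,Q,Y): not NE [P1→C gives 8>3; P2→S gives 5>3; P3→X gives 8>7]
(B,Q,Z): not NE [P1→C gives 11>6; P3→X gives 8>3]
(B,R,X): not NE [P1→D gives 6>0; P3→Z gives 8>6]
(B,R,Y): not NE [P1→D gives 8>7; P2→S gives 5>2; P3→Z gives 8>0]
(B,R,Z): not NE [P1→D gives 7>2; P2→Q gives 7>1]
(B,S,X): not NE [P2→R gives 9>4]
(B,S,Y): not NE [P1→C gives 7>2; P3→X gives 9>1]
(B,S,Z): not NE [P2→Q gives 7>5; P3→X gives 9>5]
(C,P,X): not NE [P1→A gives 8>5; P3→Z gives 8>6]
(C,P,Y): not NE [P3→Z gives 8>2]
(C,P,Z): not NE [P2→Q gives 9>3]
(C,Q,X): not NE [P2→P gives 5>1; P3→Z gives 9>6]
(C,Q,Y): not NE [P3→Z gives 9>5]
(C,Q,Z): NE
(C,R,X): not NE [P1→D gives 6>4; P2→P gives 5>0]
(C,R,Y): not NE [P3→X gives 5>3]
(C,R,Z): not NE [P1→D gives 7>5; P2→Q gives 9>8; P3→X gives 5>3]
(C,S,X): not NE [P1→B gives 3>1; P2→P gives 5>0; P3→Z gives 4>3]
(C,S,Y): not NE [P2→R gives 9>7; P3→Z gives 4>2]
(C,S,Z): not NE [P1→B gives 7>3; P2→Q gives 9>3]
(D,P,X): not NE [P1→A gives 8>7; P3→Z gives 9>7]
(D,P,Y): not NE [P1→C gives 8>5; P3→Z gives 9>6]
(D,P,Z): not NE [P1→C gives 8>3]
(D,Q,X): not NE [P1→C gives 5>2; P2→P gives 9>7; P3→Z gives 2>0]
(D,Q,Y): not NE [P1→C gives 8>7; P2→P gives 8>6]
(D,Q,Z): not NE [P1→C gives 11>4; P2→P gives 8>5]
(D,R,X): not NE [P2→P gives 9>0; P3→Y gives 8>0]
(D,R,Y): not NE [P2→P gives 8>5]
(D,R,Z): not NE [P2→P gives 8>3; P3→Y gives 8>5]
(D,S,X): not NE [P1→B gives 3>0; P2→P gives 9>6; P3→Y gives 8>3]
(D,S,Y): not NE [P1→C gives 7>6; P2→P gives 8>0]
(D,S,Z): not NE [P1→B gives 7>6; P2→P gives 8>5; P3→Y gives 8>2]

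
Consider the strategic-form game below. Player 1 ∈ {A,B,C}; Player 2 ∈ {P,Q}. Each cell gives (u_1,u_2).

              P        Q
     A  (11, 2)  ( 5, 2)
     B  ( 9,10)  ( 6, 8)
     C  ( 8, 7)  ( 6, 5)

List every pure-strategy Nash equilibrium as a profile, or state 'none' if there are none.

(A,P): NE
(A,Q): not NE [P1→C gives 6>5]
(B,P): not NE [P1→A gives 11>9]
(B,Q): not NE [P2→P gives 10>8]
(C,P): not NE [P1→A gives 11>8]
(C,Q): not NE [P2→P gives 7>5]

NE set: (A,P)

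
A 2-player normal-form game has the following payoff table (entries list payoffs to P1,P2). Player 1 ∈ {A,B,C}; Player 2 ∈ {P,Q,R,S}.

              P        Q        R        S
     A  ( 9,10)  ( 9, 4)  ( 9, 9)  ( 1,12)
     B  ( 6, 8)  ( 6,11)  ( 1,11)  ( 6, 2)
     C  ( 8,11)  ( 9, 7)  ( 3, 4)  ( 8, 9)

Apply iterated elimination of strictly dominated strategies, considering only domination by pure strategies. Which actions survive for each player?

IESDS → P1:{A,C} P2:{P,S}

P1 drop B (C beats it: P:8>6 Q:9>6 R:3>1 S:8>6)
P2 drop Q (P beats it: A:10>4 C:11>7)
P2 drop R (P beats it: A:10>9 C:11>4)
P1→{A,C} P2→{P,S}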